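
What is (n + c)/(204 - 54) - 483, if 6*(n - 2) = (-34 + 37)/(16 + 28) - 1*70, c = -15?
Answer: -19133309/39600 ≈ -483.16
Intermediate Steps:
n = -2549/264 (n = 2 + ((-34 + 37)/(16 + 28) - 1*70)/6 = 2 + (3/44 - 70)/6 = 2 + (1/6)*(-3077/44) = 2 - 3077/264 = -2549/264 ≈ -9.6553)
(n + c)/(204 - 54) - 483 = (-2549/264 - 15)/(204 - 54) - 483 = -6509/264/150 - 483 = -6509/264*1/150 - 483 = -6509/39600 - 483 = -19133309/39600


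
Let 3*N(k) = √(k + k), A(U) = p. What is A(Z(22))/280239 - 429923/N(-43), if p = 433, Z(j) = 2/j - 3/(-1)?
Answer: 433/280239 + 1289769*I*√86/86 ≈ 0.0015451 + 1.3908e+5*I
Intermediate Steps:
Z(j) = 3 + 2/j (Z(j) = 2/j - 3*(-1) = 2/j + 3 = 3 + 2/j)
A(U) = 433
N(k) = √2*√k/3 (N(k) = √(k + k)/3 = √(2*k)/3 = (√2*√k)/3 = √2*√k/3)
A(Z(22))/280239 - 429923/N(-43) = 433/280239 - 429923*(-3*I*√86/86) = 433/280239 - (-1289769)*I*√86/86 = 433/280239 + 1289769*I*√86/86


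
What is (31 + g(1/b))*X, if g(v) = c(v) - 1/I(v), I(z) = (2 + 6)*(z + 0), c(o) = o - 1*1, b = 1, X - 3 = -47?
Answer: -2717/2 ≈ -1358.5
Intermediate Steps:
X = -44 (X = 3 - 47 = -44)
c(o) = -1 + o (c(o) = o - 1 = -1 + o)
I(z) = 8*z
g(v) = -1 + v - 1/(8*v) (g(v) = (-1 + v) - 1/(8*v) = -1 + v - 1/(8*v))
(31 + g(1/b))*X = (31 + (-1 + 1/1 - 1/(8*1)))*(-44) = (31 + (-1 + 1*1 - 1/(8*1)))*(-44) = (31 + (-1 + 1 - ⅛/1))*(-44) = (31 + (-1 + 1 - ⅛*1))*(-44) = (31 + (-1 + 1 - ⅛))*(-44) = (31 - ⅛)*(-44) = (247/8)*(-44) = -2717/2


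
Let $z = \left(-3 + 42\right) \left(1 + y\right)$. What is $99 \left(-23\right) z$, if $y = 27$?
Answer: $-2486484$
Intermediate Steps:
$z = 1092$ ($z = \left(-3 + 42\right) \left(1 + 27\right) = 39 \cdot 28 = 1092$)
$99 \left(-23\right) z = 99 \left(-23\right) 1092 = \left(-2277\right) 1092 = -2486484$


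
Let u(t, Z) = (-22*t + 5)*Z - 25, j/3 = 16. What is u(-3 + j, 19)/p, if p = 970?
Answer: -1874/97 ≈ -19.320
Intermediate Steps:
j = 48 (j = 3*16 = 48)
u(t, Z) = -25 + Z*(5 - 22*t) (u(t, Z) = (5 - 22*t)*Z - 25 = Z*(5 - 22*t) - 25 = -25 + Z*(5 - 22*t))
u(-3 + j, 19)/p = (-25 + 5*19 - 22*19*(-3 + 48))/970 = (-25 + 95 - 22*19*45)*(1/970) = (-25 + 95 - 18810)*(1/970) = -18740*1/970 = -1874/97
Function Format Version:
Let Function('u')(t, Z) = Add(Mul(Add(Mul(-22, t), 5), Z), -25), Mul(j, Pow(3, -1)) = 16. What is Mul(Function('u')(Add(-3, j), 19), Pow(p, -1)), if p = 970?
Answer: Rational(-1874, 97) ≈ -19.320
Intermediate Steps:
j = 48 (j = Mul(3, 16) = 48)
Function('u')(t, Z) = Add(-25, Mul(Z, Add(5, Mul(-22, t)))) (Function('u')(t, Z) = Add(Mul(Add(5, Mul(-22, t)), Z), -25) = Add(Mul(Z, Add(5, Mul(-22, t))), -25) = Add(-25, Mul(Z, Add(5, Mul(-22, t)))))
Mul(Function('u')(Add(-3, j), 19), Pow(p, -1)) = Mul(Add(-25, Mul(5, 19), Mul(-22, 19, Add(-3, 48))), Pow(970, -1)) = Mul(Add(-25, 95, Mul(-22, 19, 45)), Rational(1, 970)) = Mul(Add(-25, 95, -18810), Rational(1, 970)) = Mul(-18740, Rational(1, 970)) = Rational(-1874, 97)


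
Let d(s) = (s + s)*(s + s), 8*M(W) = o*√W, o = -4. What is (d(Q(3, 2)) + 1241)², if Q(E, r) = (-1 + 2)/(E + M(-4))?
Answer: 963047053/625 + 372396*I/625 ≈ 1.5409e+6 + 595.83*I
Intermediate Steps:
M(W) = -√W/2 (M(W) = (-4*√W)/8 = -√W/2)
Q(E, r) = 1/(E - I) (Q(E, r) = (-1 + 2)/(E - I) = 1/(E - I))
d(s) = 4*s² (d(s) = (2*s)*(2*s) = 4*s²)
(d(Q(3, 2)) + 1241)² = (4*(1/(3 - I))² + 1241)² = (4*((3 + I)/10)² + 1241)² = (4*((3 + I)²/100) + 1241)² = ((3 + I)²/25 + 1241)² = (1241 + (3 + I)²/25)²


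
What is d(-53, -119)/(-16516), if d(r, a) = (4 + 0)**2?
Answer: -4/4129 ≈ -0.00096876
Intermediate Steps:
d(r, a) = 16 (d(r, a) = 4**2 = 16)
d(-53, -119)/(-16516) = 16/(-16516) = 16*(-1/16516) = -4/4129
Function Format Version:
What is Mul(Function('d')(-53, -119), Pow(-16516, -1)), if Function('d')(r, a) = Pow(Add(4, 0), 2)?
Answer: Rational(-4, 4129) ≈ -0.00096876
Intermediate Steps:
Function('d')(r, a) = 16 (Function('d')(r, a) = Pow(4, 2) = 16)
Mul(Function('d')(-53, -119), Pow(-16516, -1)) = Mul(16, Pow(-16516, -1)) = Mul(16, Rational(-1, 16516)) = Rational(-4, 4129)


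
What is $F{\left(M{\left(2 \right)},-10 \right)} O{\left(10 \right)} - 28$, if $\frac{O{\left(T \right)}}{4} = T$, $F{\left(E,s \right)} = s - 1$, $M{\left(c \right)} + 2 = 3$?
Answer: $-468$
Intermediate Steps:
$M{\left(c \right)} = 1$ ($M{\left(c \right)} = -2 + 3 = 1$)
$F{\left(E,s \right)} = -1 + s$
$O{\left(T \right)} = 4 T$
$F{\left(M{\left(2 \right)},-10 \right)} O{\left(10 \right)} - 28 = \left(-1 - 10\right) 4 \cdot 10 - 28 = \left(-11\right) 40 - 28 = -440 - 28 = -468$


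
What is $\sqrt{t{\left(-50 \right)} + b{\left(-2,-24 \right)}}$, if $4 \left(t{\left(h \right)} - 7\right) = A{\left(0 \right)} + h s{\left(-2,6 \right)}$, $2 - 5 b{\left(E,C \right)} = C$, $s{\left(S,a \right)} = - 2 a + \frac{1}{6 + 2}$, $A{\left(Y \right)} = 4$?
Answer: $\frac{\sqrt{64655}}{20} \approx 12.714$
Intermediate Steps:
$s{\left(S,a \right)} = \frac{1}{8} - 2 a$ ($s{\left(S,a \right)} = - 2 a + \frac{1}{8} = \frac{1}{8} - 2 a$)
$b{\left(E,C \right)} = \frac{2}{5} - \frac{C}{5}$
$t{\left(h \right)} = 8 - \frac{95 h}{32}$ ($t{\left(h \right)} = 7 + \frac{4 + h \left(\frac{1}{8} - 12\right)}{4} = 7 + \frac{4 + h \left(- \frac{95}{8}\right)}{4} = 7 + \frac{4 - \frac{95 h}{8}}{4} = 7 - \left(-1 + \frac{95 h}{32}\right) = 8 - \frac{95 h}{32}$)
$\sqrt{t{\left(-50 \right)} + b{\left(-2,-24 \right)}} = \sqrt{\left(8 - - \frac{2375}{16}\right) + \left(\frac{2}{5} - - \frac{24}{5}\right)} = \sqrt{\left(8 + \frac{2375}{16}\right) + \left(\frac{2}{5} + \frac{24}{5}\right)} = \sqrt{\frac{2503}{16} + \frac{26}{5}} = \sqrt{\frac{12931}{80}} = \frac{\sqrt{64655}}{20}$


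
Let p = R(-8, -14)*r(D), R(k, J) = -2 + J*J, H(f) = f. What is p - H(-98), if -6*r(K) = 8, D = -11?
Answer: -482/3 ≈ -160.67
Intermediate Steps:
r(K) = -4/3 (r(K) = -⅙*8 = -4/3)
R(k, J) = -2 + J²
p = -776/3 (p = (-2 + (-14)²)*(-4/3) = (-2 + 196)*(-4/3) = 194*(-4/3) = -776/3 ≈ -258.67)
p - H(-98) = -776/3 - 1*(-98) = -776/3 + 98 = -482/3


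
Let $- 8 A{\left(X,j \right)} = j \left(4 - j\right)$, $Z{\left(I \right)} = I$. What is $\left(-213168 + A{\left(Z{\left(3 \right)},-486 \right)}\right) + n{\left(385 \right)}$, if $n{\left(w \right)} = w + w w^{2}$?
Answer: $\frac{113767219}{2} \approx 5.6884 \cdot 10^{7}$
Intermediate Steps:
$A{\left(X,j \right)} = - \frac{j \left(4 - j\right)}{8}$
$n{\left(w \right)} = w + w^{3}$
$\left(-213168 + A{\left(Z{\left(3 \right)},-486 \right)}\right) + n{\left(385 \right)} = \left(-213168 + \frac{1}{8} \left(-486\right) \left(-4 - 486\right)\right) + \left(385 + 385^{3}\right) = \left(-213168 + \frac{1}{8} \left(-486\right) \left(-490\right)\right) + \left(385 + 57066625\right) = \left(-213168 + \frac{59535}{2}\right) + 57067010 = - \frac{366801}{2} + 57067010 = \frac{113767219}{2}$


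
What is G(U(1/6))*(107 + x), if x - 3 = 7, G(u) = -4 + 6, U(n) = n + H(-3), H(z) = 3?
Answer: 234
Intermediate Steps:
U(n) = 3 + n (U(n) = n + 3 = 3 + n)
G(u) = 2
x = 10 (x = 3 + 7 = 10)
G(U(1/6))*(107 + x) = 2*(107 + 10) = 2*117 = 234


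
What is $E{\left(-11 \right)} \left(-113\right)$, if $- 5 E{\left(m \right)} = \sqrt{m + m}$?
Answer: $\frac{113 i \sqrt{22}}{5} \approx 106.0 i$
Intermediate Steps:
$E{\left(m \right)} = - \frac{\sqrt{2} \sqrt{m}}{5}$ ($E{\left(m \right)} = - \frac{\sqrt{m + m}}{5} = - \frac{\sqrt{2 m}}{5} = - \frac{\sqrt{2} \sqrt{m}}{5}$)
$E{\left(-11 \right)} \left(-113\right) = - \frac{\sqrt{2} \sqrt{-11}}{5} \left(-113\right) = - \frac{\sqrt{2} i \sqrt{11}}{5} \left(-113\right) = - \frac{i \sqrt{22}}{5} \left(-113\right) = \frac{113 i \sqrt{22}}{5}$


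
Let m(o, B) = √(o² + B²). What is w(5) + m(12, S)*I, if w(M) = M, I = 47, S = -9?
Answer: 710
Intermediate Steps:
m(o, B) = √(B² + o²)
w(5) + m(12, S)*I = 5 + √((-9)² + 12²)*47 = 5 + √(81 + 144)*47 = 5 + √225*47 = 5 + 15*47 = 5 + 705 = 710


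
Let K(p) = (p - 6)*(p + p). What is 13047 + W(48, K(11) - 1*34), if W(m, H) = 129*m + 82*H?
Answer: 25471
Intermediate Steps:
K(p) = 2*p*(-6 + p) (K(p) = (-6 + p)*(2*p) = 2*p*(-6 + p))
W(m, H) = 82*H + 129*m
13047 + W(48, K(11) - 1*34) = 13047 + (82*(2*11*(-6 + 11) - 1*34) + 129*48) = 13047 + (82*(2*11*5 - 34) + 6192) = 13047 + (82*(110 - 34) + 6192) = 13047 + (82*76 + 6192) = 13047 + (6232 + 6192) = 13047 + 12424 = 25471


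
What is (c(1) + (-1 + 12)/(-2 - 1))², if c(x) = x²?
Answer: 64/9 ≈ 7.1111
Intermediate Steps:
(c(1) + (-1 + 12)/(-2 - 1))² = (1² + (-1 + 12)/(-2 - 1))² = (1 + 11/(-3))² = (1 + 11*(-⅓))² = (1 - 11/3)² = (-8/3)² = 64/9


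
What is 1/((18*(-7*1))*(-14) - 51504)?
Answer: -1/49740 ≈ -2.0105e-5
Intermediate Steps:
1/((18*(-7*1))*(-14) - 51504) = 1/((18*(-7))*(-14) - 51504) = 1/(-126*(-14) - 51504) = 1/(1764 - 51504) = 1/(-49740) = -1/49740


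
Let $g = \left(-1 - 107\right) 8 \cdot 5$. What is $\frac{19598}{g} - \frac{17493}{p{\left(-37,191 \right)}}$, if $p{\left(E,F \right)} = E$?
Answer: $\frac{37422317}{79920} \approx 468.25$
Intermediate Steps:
$g = -4320$ ($g = \left(-108\right) 40 = -4320$)
$\frac{19598}{g} - \frac{17493}{p{\left(-37,191 \right)}} = \frac{19598}{-4320} - \frac{17493}{-37} = 19598 \left(- \frac{1}{4320}\right) - - \frac{17493}{37} = - \frac{9799}{2160} + \frac{17493}{37} = \frac{37422317}{79920}$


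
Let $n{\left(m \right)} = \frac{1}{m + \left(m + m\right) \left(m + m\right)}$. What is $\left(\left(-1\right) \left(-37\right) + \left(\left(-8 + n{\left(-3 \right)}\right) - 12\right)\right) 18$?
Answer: $\frac{3372}{11} \approx 306.55$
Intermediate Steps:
$n{\left(m \right)} = \frac{1}{m + 4 m^{2}}$ ($n{\left(m \right)} = \frac{1}{m + 2 m 2 m} = \frac{1}{m + 4 m^{2}}$)
$\left(\left(-1\right) \left(-37\right) + \left(\left(-8 + n{\left(-3 \right)}\right) - 12\right)\right) 18 = \left(\left(-1\right) \left(-37\right) - \left(20 - \frac{1}{\left(-3\right) \left(1 + 4 \left(-3\right)\right)}\right)\right) 18 = \left(37 - \left(20 + \frac{1}{3 \left(1 - 12\right)}\right)\right) 18 = \left(37 - \left(20 - \frac{1}{33}\right)\right) 18 = \left(37 - \frac{659}{33}\right) 18 = \frac{562}{33} \cdot 18 = \frac{3372}{11}$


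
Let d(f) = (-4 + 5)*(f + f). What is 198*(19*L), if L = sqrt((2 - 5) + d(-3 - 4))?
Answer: 3762*I*sqrt(17) ≈ 15511.0*I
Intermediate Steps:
d(f) = 2*f (d(f) = 1*(2*f) = 2*f)
L = I*sqrt(17) (L = sqrt((2 - 5) + 2*(-3 - 4)) = sqrt(-3 + 2*(-7)) = sqrt(-3 - 14) = sqrt(-17) = I*sqrt(17) ≈ 4.1231*I)
198*(19*L) = 198*(19*(I*sqrt(17))) = 198*(19*I*sqrt(17)) = 3762*I*sqrt(17)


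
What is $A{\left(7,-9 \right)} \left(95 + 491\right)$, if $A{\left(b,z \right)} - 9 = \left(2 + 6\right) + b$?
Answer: $14064$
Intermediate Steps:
$A{\left(b,z \right)} = 17 + b$ ($A{\left(b,z \right)} = 9 + \left(\left(2 + 6\right) + b\right) = 9 + \left(8 + b\right) = 17 + b$)
$A{\left(7,-9 \right)} \left(95 + 491\right) = \left(17 + 7\right) \left(95 + 491\right) = 24 \cdot 586 = 14064$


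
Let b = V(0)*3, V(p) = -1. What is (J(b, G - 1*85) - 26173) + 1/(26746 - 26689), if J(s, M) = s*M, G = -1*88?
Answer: -1462277/57 ≈ -25654.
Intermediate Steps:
G = -88
b = -3 (b = -1*3 = -3)
J(s, M) = M*s
(J(b, G - 1*85) - 26173) + 1/(26746 - 26689) = ((-88 - 1*85)*(-3) - 26173) + 1/(26746 - 26689) = ((-88 - 85)*(-3) - 26173) + 1/57 = (-173*(-3) - 26173) + 1/57 = (519 - 26173) + 1/57 = -25654 + 1/57 = -1462277/57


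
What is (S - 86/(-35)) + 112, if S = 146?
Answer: 9116/35 ≈ 260.46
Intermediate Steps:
(S - 86/(-35)) + 112 = (146 - 86/(-35)) + 112 = (146 - 86*(-1/35)) + 112 = (146 + 86/35) + 112 = 5196/35 + 112 = 9116/35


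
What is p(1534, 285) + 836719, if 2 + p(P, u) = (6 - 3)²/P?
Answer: 1283523887/1534 ≈ 8.3672e+5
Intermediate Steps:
p(P, u) = -2 + 9/P (p(P, u) = -2 + (6 - 3)²/P = -2 + 3²/P = -2 + 9/P)
p(1534, 285) + 836719 = (-2 + 9/1534) + 836719 = -3059/1534 + 836719 = 1283523887/1534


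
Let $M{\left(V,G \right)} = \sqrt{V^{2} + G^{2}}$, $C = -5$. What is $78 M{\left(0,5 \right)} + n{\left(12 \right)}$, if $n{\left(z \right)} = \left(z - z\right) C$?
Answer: $390$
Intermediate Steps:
$n{\left(z \right)} = 0$ ($n{\left(z \right)} = \left(z - z\right) \left(-5\right) = 0 \left(-5\right) = 0$)
$M{\left(V,G \right)} = \sqrt{G^{2} + V^{2}}$
$78 M{\left(0,5 \right)} + n{\left(12 \right)} = 78 \sqrt{5^{2} + 0^{2}} + 0 = 78 \sqrt{25 + 0} + 0 = 78 \sqrt{25} + 0 = 78 \cdot 5 + 0 = 390 + 0 = 390$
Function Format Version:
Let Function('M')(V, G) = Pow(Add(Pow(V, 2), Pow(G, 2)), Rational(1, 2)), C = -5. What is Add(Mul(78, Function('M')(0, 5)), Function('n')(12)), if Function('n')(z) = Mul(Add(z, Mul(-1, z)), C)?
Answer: 390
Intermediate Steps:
Function('n')(z) = 0 (Function('n')(z) = Mul(Add(z, Mul(-1, z)), -5) = Mul(0, -5) = 0)
Function('M')(V, G) = Pow(Add(Pow(G, 2), Pow(V, 2)), Rational(1, 2))
Add(Mul(78, Function('M')(0, 5)), Function('n')(12)) = Add(Mul(78, Pow(Add(Pow(5, 2), Pow(0, 2)), Rational(1, 2))), 0) = Add(Mul(78, Pow(Add(25, 0), Rational(1, 2))), 0) = Add(Mul(78, Pow(25, Rational(1, 2))), 0) = Add(Mul(78, 5), 0) = Add(390, 0) = 390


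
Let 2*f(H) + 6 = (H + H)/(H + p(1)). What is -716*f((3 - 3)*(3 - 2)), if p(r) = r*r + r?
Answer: 2148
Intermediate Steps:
p(r) = r + r² (p(r) = r² + r = r + r²)
f(H) = -3 + H/(2 + H) (f(H) = -3 + ((H + H)/(H + 1*(1 + 1)))/2 = -3 + ((2*H)/(H + 1*2))/2 = -3 + ((2*H)/(H + 2))/2 = -3 + ((2*H)/(2 + H))/2 = -3 + (2*H/(2 + H))/2 = -3 + H/(2 + H))
-716*f((3 - 3)*(3 - 2)) = -1432*(-3 - (3 - 3)*(3 - 2))/(2 + (3 - 3)*(3 - 2)) = -1432*(-3 - 0)/(2 + 0*1) = -1432*(-3 - 1*0)/(2 + 0) = -1432*(-3 + 0)/2 = -1432*(-3)/2 = -716*(-3) = 2148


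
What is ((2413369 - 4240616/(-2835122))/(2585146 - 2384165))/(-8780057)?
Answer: -3421099893317/2501463063515138437 ≈ -1.3676e-6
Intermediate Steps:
((2413369 - 4240616/(-2835122))/(2585146 - 2384165))/(-8780057) = ((2413369 - 4240616*(-1/2835122))/200981)*(-1/8780057) = ((2413369 + 2120308/1417561)*(1/200981))*(-1/8780057) = ((3421099893317/1417561)*(1/200981))*(-1/8780057) = (3421099893317/284902827341)*(-1/8780057) = -3421099893317/2501463063515138437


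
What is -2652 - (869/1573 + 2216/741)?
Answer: -21645331/8151 ≈ -2655.5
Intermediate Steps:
-2652 - (869/1573 + 2216/741) = -2652 - (869*(1/1573) + 2216*(1/741)) = -2652 - (79/143 + 2216/741) = -2652 - 1*28879/8151 = -2652 - 28879/8151 = -21645331/8151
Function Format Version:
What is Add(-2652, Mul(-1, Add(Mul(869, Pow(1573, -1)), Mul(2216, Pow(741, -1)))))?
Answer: Rational(-21645331, 8151) ≈ -2655.5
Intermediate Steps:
Add(-2652, Mul(-1, Add(Mul(869, Pow(1573, -1)), Mul(2216, Pow(741, -1))))) = Add(-2652, Mul(-1, Add(Mul(869, Rational(1, 1573)), Mul(2216, Rational(1, 741))))) = Add(-2652, Mul(-1, Add(Rational(79, 143), Rational(2216, 741)))) = Add(-2652, Mul(-1, Rational(28879, 8151))) = Add(-2652, Rational(-28879, 8151)) = Rational(-21645331, 8151)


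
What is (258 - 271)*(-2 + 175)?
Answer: -2249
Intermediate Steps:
(258 - 271)*(-2 + 175) = -13*173 = -2249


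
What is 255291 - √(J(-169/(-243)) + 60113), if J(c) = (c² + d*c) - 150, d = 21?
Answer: 255291 - √3541646155/243 ≈ 2.5505e+5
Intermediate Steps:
J(c) = -150 + c² + 21*c (J(c) = (c² + 21*c) - 150 = -150 + c² + 21*c)
255291 - √(J(-169/(-243)) + 60113) = 255291 - √((-150 + (-169/(-243))² + 21*(-169/(-243))) + 60113) = 255291 - √((-150 + (-169*(-1/243))² + 21*(-169*(-1/243))) + 60113) = 255291 - √((-150 + (169/243)² + 21*(169/243)) + 60113) = 255291 - √((-150 + 28561/59049 + 1183/81) + 60113) = 255291 - √(-7966382/59049 + 60113) = 255291 - √(3541646155/59049) = 255291 - √3541646155/243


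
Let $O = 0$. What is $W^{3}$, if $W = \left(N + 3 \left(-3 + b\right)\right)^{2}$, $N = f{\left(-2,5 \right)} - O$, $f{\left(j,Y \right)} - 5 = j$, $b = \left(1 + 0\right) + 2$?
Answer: $729$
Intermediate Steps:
$b = 3$ ($b = 1 + 2 = 3$)
$f{\left(j,Y \right)} = 5 + j$
$N = 3$ ($N = \left(5 - 2\right) - 0 = 3 + 0 = 3$)
$W = 9$ ($W = \left(3 + 3 \left(-3 + 3\right)\right)^{2} = \left(3 + 3 \cdot 0\right)^{2} = \left(3 + 0\right)^{2} = 3^{2} = 9$)
$W^{3} = 9^{3} = 729$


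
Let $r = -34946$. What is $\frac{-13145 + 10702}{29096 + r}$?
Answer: $\frac{2443}{5850} \approx 0.41761$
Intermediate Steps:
$\frac{-13145 + 10702}{29096 + r} = \frac{-13145 + 10702}{29096 - 34946} = - \frac{2443}{-5850} = \left(-2443\right) \left(- \frac{1}{5850}\right) = \frac{2443}{5850}$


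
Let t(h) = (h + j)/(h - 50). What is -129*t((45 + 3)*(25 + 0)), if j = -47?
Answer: -148737/1150 ≈ -129.34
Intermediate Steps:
t(h) = (-47 + h)/(-50 + h) (t(h) = (h - 47)/(h - 50) = (-47 + h)/(-50 + h))
-129*t((45 + 3)*(25 + 0)) = -129*(-47 + (45 + 3)*(25 + 0))/(-50 + (45 + 3)*(25 + 0)) = -129*(-47 + 48*25)/(-50 + 48*25) = -129*(-47 + 1200)/(-50 + 1200) = -129*1153/1150 = -148737/1150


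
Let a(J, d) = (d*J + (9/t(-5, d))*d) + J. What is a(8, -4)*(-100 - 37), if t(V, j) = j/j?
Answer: 8220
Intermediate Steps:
t(V, j) = 1
a(J, d) = J + 9*d + J*d (a(J, d) = (d*J + (9/1)*d) + J = (J*d + (9*1)*d) + J = (J*d + 9*d) + J = (9*d + J*d) + J = J + 9*d + J*d)
a(8, -4)*(-100 - 37) = (8 + 9*(-4) + 8*(-4))*(-100 - 37) = (8 - 36 - 32)*(-137) = -60*(-137) = 8220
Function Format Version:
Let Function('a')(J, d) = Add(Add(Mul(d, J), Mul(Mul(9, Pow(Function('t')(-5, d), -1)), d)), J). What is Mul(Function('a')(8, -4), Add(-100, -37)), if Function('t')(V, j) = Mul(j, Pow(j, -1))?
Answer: 8220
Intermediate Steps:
Function('t')(V, j) = 1
Function('a')(J, d) = Add(J, Mul(9, d), Mul(J, d)) (Function('a')(J, d) = Add(Add(Mul(d, J), Mul(Mul(9, Pow(1, -1)), d)), J) = Add(Add(Mul(J, d), Mul(Mul(9, 1), d)), J) = Add(Add(Mul(J, d), Mul(9, d)), J) = Add(Add(Mul(9, d), Mul(J, d)), J) = Add(J, Mul(9, d), Mul(J, d)))
Mul(Function('a')(8, -4), Add(-100, -37)) = Mul(Add(8, Mul(9, -4), Mul(8, -4)), Add(-100, -37)) = Mul(Add(8, -36, -32), -137) = Mul(-60, -137) = 8220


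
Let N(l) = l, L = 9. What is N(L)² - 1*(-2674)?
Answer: 2755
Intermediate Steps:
N(L)² - 1*(-2674) = 9² - 1*(-2674) = 81 + 2674 = 2755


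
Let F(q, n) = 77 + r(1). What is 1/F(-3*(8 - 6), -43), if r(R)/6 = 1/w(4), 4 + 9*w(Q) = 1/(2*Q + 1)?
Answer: 35/2209 ≈ 0.015844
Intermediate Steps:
w(Q) = -4/9 + 1/(9*(1 + 2*Q)) (w(Q) = -4/9 + 1/(9*(2*Q + 1)) = -4/9 + 1/(9*(1 + 2*Q)))
r(R) = -486/35 (r(R) = 6/(((-3 - 8*4)/(9*(1 + 2*4)))) = 6/(((-3 - 32)/(9*(1 + 8)))) = 6/(((⅑)*(-35)/9)) = 6/(((⅑)*(⅑)*(-35))) = 6/(-35/81) = 6*(-81/35) = -486/35)
F(q, n) = 2209/35 (F(q, n) = 77 - 486/35 = 2209/35)
1/F(-3*(8 - 6), -43) = 1/(2209/35) = 35/2209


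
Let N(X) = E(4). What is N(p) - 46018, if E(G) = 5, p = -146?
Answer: -46013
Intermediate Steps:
N(X) = 5
N(p) - 46018 = 5 - 46018 = -46013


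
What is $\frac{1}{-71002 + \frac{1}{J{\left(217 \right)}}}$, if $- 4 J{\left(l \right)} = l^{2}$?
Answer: $- \frac{47089}{3343413182} \approx -1.4084 \cdot 10^{-5}$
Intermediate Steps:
$J{\left(l \right)} = - \frac{l^{2}}{4}$
$\frac{1}{-71002 + \frac{1}{J{\left(217 \right)}}} = \frac{1}{-71002 + \frac{1}{\left(- \frac{1}{4}\right) 217^{2}}} = \frac{1}{-71002 + \frac{1}{\left(- \frac{1}{4}\right) 47089}} = \frac{1}{-71002 + \frac{1}{- \frac{47089}{4}}} = \frac{1}{-71002 - \frac{4}{47089}} = \frac{1}{- \frac{3343413182}{47089}} = - \frac{47089}{3343413182}$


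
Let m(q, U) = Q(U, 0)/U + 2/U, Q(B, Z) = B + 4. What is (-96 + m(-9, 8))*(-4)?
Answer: 377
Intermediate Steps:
Q(B, Z) = 4 + B
m(q, U) = 2/U + (4 + U)/U (m(q, U) = (4 + U)/U + 2/U = 2/U + (4 + U)/U)
(-96 + m(-9, 8))*(-4) = (-96 + (6 + 8)/8)*(-4) = (-96 + (1/8)*14)*(-4) = (-96 + 7/4)*(-4) = -377/4*(-4) = 377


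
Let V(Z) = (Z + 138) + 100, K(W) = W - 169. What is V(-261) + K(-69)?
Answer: -261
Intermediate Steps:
K(W) = -169 + W
V(Z) = 238 + Z (V(Z) = (138 + Z) + 100 = 238 + Z)
V(-261) + K(-69) = (238 - 261) + (-169 - 69) = -23 - 238 = -261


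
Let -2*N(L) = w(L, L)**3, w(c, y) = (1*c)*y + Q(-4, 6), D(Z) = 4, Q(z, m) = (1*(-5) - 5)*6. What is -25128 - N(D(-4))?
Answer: -67720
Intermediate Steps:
Q(z, m) = -60 (Q(z, m) = (-5 - 5)*6 = -10*6 = -60)
w(c, y) = -60 + c*y (w(c, y) = (1*c)*y - 60 = c*y - 60 = -60 + c*y)
N(L) = -(-60 + L**2)**3/2 (N(L) = -(-60 + L*L)**3/2 = -(-60 + L**2)**3/2)
-25128 - N(D(-4)) = -25128 - (-1)*(-60 + 4**2)**3/2 = -25128 - (-1)*(-60 + 16)**3/2 = -25128 - (-1)*(-44)**3/2 = -25128 - (-1)*(-85184)/2 = -25128 - 1*42592 = -25128 - 42592 = -67720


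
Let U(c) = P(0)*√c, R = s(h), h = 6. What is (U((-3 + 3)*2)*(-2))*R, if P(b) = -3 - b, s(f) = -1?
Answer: 0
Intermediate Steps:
R = -1
U(c) = -3*√c (U(c) = (-3 - 1*0)*√c = (-3 + 0)*√c = -3*√c)
(U((-3 + 3)*2)*(-2))*R = (-3*√2*√(-3 + 3)*(-2))*(-1) = (-3*√(0*2)*(-2))*(-1) = (-3*√0*(-2))*(-1) = (-3*0*(-2))*(-1) = (0*(-2))*(-1) = 0*(-1) = 0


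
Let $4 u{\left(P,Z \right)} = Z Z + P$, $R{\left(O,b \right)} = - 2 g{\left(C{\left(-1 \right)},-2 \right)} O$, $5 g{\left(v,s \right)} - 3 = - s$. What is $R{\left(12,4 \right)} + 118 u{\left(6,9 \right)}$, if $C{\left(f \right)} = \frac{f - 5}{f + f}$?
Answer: $\frac{5085}{2} \approx 2542.5$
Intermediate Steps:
$C{\left(f \right)} = \frac{-5 + f}{2 f}$
$g{\left(v,s \right)} = \frac{3}{5} - \frac{s}{5}$ ($g{\left(v,s \right)} = \frac{3}{5} + \frac{\left(-1\right) s}{5} = \frac{3}{5} - \frac{s}{5}$)
$R{\left(O,b \right)} = - 2 O$ ($R{\left(O,b \right)} = - 2 \left(\frac{3}{5} - - \frac{2}{5}\right) O = - 2 \left(\frac{3}{5} + \frac{2}{5}\right) O = \left(-2\right) 1 O = - 2 O$)
$u{\left(P,Z \right)} = \frac{P}{4} + \frac{Z^{2}}{4}$ ($u{\left(P,Z \right)} = \frac{Z Z + P}{4} = \frac{Z^{2} + P}{4} = \frac{P + Z^{2}}{4} = \frac{P}{4} + \frac{Z^{2}}{4}$)
$R{\left(12,4 \right)} + 118 u{\left(6,9 \right)} = \left(-2\right) 12 + 118 \left(\frac{1}{4} \cdot 6 + \frac{9^{2}}{4}\right) = -24 + 118 \left(\frac{3}{2} + \frac{1}{4} \cdot 81\right) = -24 + 118 \left(\frac{3}{2} + \frac{81}{4}\right) = -24 + 118 \cdot \frac{87}{4} = -24 + \frac{5133}{2} = \frac{5085}{2}$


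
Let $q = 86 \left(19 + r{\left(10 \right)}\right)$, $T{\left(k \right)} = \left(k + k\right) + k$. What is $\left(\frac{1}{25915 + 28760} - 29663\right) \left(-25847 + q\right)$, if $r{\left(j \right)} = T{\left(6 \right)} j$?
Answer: $\frac{4721131189364}{18225} \approx 2.5905 \cdot 10^{8}$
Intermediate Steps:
$T{\left(k \right)} = 3 k$ ($T{\left(k \right)} = 2 k + k = 3 k$)
$r{\left(j \right)} = 18 j$ ($r{\left(j \right)} = 3 \cdot 6 j = 18 j$)
$q = 17114$ ($q = 86 \left(19 + 18 \cdot 10\right) = 86 \left(19 + 180\right) = 86 \cdot 199 = 17114$)
$\left(\frac{1}{25915 + 28760} - 29663\right) \left(-25847 + q\right) = \left(\frac{1}{25915 + 28760} - 29663\right) \left(-25847 + 17114\right) = \left(\frac{1}{54675} - 29663\right) \left(-8733\right) = \left(- \frac{1621824524}{54675}\right) \left(-8733\right) = \frac{4721131189364}{18225}$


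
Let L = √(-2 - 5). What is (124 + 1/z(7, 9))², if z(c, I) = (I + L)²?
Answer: 63*(-783247*I + 650256*√7)/(8*(-401*I + 333*√7)) ≈ 15378.0 - 1.5253*I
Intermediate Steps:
L = I*√7 (L = √(-7) = I*√7 ≈ 2.6458*I)
z(c, I) = (I + I*√7)²
(124 + 1/z(7, 9))² = (124 + 1/((9 + I*√7)²))² = (124 + (9 + I*√7)⁻²)²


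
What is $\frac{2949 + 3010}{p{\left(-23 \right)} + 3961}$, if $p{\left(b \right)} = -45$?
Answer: $\frac{5959}{3916} \approx 1.5217$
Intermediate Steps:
$\frac{2949 + 3010}{p{\left(-23 \right)} + 3961} = \frac{2949 + 3010}{-45 + 3961} = \frac{5959}{3916}$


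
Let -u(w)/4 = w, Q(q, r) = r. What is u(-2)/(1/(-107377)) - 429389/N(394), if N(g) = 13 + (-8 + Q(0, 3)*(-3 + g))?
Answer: -1012350237/1178 ≈ -8.5938e+5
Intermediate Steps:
u(w) = -4*w
N(g) = -4 + 3*g (N(g) = 13 + (-8 + 3*(-3 + g)) = 13 + (-8 + (-9 + 3*g)) = 13 + (-17 + 3*g) = -4 + 3*g)
u(-2)/(1/(-107377)) - 429389/N(394) = (-4*(-2))/(1/(-107377)) - 429389/(-4 + 3*394) = 8/(-1/107377) - 429389/(-4 + 1182) = 8*(-107377) - 429389/1178 = -859016 - 429389*1/1178 = -859016 - 429389/1178 = -1012350237/1178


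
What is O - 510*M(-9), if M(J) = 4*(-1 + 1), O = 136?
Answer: 136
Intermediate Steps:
M(J) = 0 (M(J) = 4*0 = 0)
O - 510*M(-9) = 136 - 510*0 = 136 + 0 = 136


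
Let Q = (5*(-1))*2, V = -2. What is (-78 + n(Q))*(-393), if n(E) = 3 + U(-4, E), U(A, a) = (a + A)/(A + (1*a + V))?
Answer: 233049/8 ≈ 29131.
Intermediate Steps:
Q = -10 (Q = -5*2 = -10)
U(A, a) = (A + a)/(-2 + A + a) (U(A, a) = (a + A)/(A + (1*a - 2)) = (A + a)/(A + (a - 2)) = (A + a)/(A + (-2 + a)) = (A + a)/(-2 + A + a))
n(E) = 3 + (-4 + E)/(-6 + E) (n(E) = 3 + (-4 + E)/(-2 - 4 + E) = 3 + (-4 + E)/(-6 + E))
(-78 + n(Q))*(-393) = (-78 + 2*(-11 + 2*(-10))/(-6 - 10))*(-393) = (-78 + 2*(-11 - 20)/(-16))*(-393) = (-78 + 2*(-1/16)*(-31))*(-393) = (-78 + 31/8)*(-393) = -593/8*(-393) = 233049/8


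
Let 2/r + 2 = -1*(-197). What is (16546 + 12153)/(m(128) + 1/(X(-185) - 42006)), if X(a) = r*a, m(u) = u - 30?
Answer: 47017801292/160554145 ≈ 292.85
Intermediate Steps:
m(u) = -30 + u
r = 2/195 (r = 2/(-2 - 1*(-197)) = 2/(-2 + 197) = 2/195 ≈ 0.010256)
X(a) = 2*a/195
(16546 + 12153)/(m(128) + 1/(X(-185) - 42006)) = (16546 + 12153)/((-30 + 128) + 1/((2/195)*(-185) - 42006)) = 28699/(98 + 1/(-74/39 - 42006)) = 28699/(98 + 1/(-1638308/39)) = 28699/(98 - 39/1638308) = 28699/(160554145/1638308) = 28699*(1638308/160554145) = 47017801292/160554145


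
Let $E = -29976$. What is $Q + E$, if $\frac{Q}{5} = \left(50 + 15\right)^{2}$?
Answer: $-8851$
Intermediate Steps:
$Q = 21125$ ($Q = 5 \left(50 + 15\right)^{2} = 5 \cdot 65^{2} = 5 \cdot 4225 = 21125$)
$Q + E = 21125 - 29976 = -8851$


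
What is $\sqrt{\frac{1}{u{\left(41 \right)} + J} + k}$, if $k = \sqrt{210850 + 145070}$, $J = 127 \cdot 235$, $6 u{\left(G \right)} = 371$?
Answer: $\frac{\sqrt{1076646 + 128796289924 \sqrt{22245}}}{179441} \approx 24.425$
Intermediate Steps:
$u{\left(G \right)} = \frac{371}{6}$ ($u{\left(G \right)} = \frac{1}{6} \cdot 371 = \frac{371}{6}$)
$J = 29845$
$k = 4 \sqrt{22245}$ ($k = \sqrt{355920} = 4 \sqrt{22245} \approx 596.59$)
$\sqrt{\frac{1}{u{\left(41 \right)} + J} + k} = \sqrt{\frac{1}{\frac{371}{6} + 29845} + 4 \sqrt{22245}} = \sqrt{\frac{1}{\frac{179441}{6}} + 4 \sqrt{22245}} = \sqrt{\frac{6}{179441} + 4 \sqrt{22245}}$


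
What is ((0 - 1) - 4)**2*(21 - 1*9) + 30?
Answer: 330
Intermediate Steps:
((0 - 1) - 4)**2*(21 - 1*9) + 30 = (-1 - 4)**2*(21 - 9) + 30 = (-5)**2*12 + 30 = 25*12 + 30 = 300 + 30 = 330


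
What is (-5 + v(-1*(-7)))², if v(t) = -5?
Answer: 100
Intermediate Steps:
(-5 + v(-1*(-7)))² = (-5 - 5)² = (-10)² = 100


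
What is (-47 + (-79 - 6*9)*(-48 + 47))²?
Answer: 7396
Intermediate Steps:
(-47 + (-79 - 6*9)*(-48 + 47))² = (-47 + (-79 - 54)*(-1))² = (-47 - 133*(-1))² = (-47 + 133)² = 86² = 7396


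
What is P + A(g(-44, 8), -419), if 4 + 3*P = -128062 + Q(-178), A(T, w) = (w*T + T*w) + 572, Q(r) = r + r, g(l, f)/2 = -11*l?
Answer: -2560258/3 ≈ -8.5342e+5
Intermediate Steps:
g(l, f) = -22*l (g(l, f) = 2*(-11*l) = -22*l)
Q(r) = 2*r
A(T, w) = 572 + 2*T*w (A(T, w) = (T*w + T*w) + 572 = 2*T*w + 572 = 572 + 2*T*w)
P = -128422/3 (P = -4/3 + (-128062 + 2*(-178))/3 = -4/3 + (-128062 - 356)/3 = -4/3 + (1/3)*(-128418) = -4/3 - 42806 = -128422/3 ≈ -42807.)
P + A(g(-44, 8), -419) = -128422/3 + (572 + 2*(-22*(-44))*(-419)) = -128422/3 + (572 + 2*968*(-419)) = -128422/3 + (572 - 811184) = -128422/3 - 810612 = -2560258/3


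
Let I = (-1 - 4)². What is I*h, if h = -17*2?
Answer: -850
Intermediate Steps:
I = 25 (I = (-5)² = 25)
h = -34
I*h = 25*(-34) = -850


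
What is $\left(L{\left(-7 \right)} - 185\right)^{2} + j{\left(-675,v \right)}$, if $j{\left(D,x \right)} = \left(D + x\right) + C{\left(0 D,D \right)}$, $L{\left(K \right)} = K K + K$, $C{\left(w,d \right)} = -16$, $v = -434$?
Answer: $19324$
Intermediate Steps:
$L{\left(K \right)} = K + K^{2}$ ($L{\left(K \right)} = K^{2} + K = K + K^{2}$)
$j{\left(D,x \right)} = -16 + D + x$ ($j{\left(D,x \right)} = \left(D + x\right) - 16 = -16 + D + x$)
$\left(L{\left(-7 \right)} - 185\right)^{2} + j{\left(-675,v \right)} = \left(- 7 \left(1 - 7\right) - 185\right)^{2} - 1125 = \left(\left(-7\right) \left(-6\right) - 185\right)^{2} - 1125 = \left(42 - 185\right)^{2} - 1125 = \left(-143\right)^{2} - 1125 = 20449 - 1125 = 19324$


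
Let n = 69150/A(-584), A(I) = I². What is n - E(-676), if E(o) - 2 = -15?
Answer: 2251439/170528 ≈ 13.203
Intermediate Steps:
E(o) = -13 (E(o) = 2 - 15 = -13)
n = 34575/170528 (n = 69150/((-584)²) = 69150/341056 = 69150*(1/341056) = 34575/170528 ≈ 0.20275)
n - E(-676) = 34575/170528 - 1*(-13) = 34575/170528 + 13 = 2251439/170528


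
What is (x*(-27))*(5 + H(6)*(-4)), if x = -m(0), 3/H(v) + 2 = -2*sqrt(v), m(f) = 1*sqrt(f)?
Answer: 0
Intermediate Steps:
m(f) = sqrt(f)
H(v) = 3/(-2 - 2*sqrt(v))
x = 0 (x = -sqrt(0) = -1*0 = 0)
(x*(-27))*(5 + H(6)*(-4)) = (0*(-27))*(5 - 3/(2 + 2*sqrt(6))*(-4)) = 0*(5 + 12/(2 + 2*sqrt(6))) = 0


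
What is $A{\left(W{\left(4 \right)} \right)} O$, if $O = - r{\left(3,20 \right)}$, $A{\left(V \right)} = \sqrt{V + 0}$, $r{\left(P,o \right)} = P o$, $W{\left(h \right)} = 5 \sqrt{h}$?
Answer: $- 60 \sqrt{10} \approx -189.74$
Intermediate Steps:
$A{\left(V \right)} = \sqrt{V}$
$O = -60$ ($O = - 3 \cdot 20 = \left(-1\right) 60 = -60$)
$A{\left(W{\left(4 \right)} \right)} O = \sqrt{5 \sqrt{4}} \left(-60\right) = \sqrt{5 \cdot 2} \left(-60\right) = \sqrt{10} \left(-60\right) = - 60 \sqrt{10}$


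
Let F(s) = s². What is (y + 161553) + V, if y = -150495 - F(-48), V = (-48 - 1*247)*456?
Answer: -125766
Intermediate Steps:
V = -134520 (V = (-48 - 247)*456 = -295*456 = -134520)
y = -152799 (y = -150495 - 1*(-48)² = -150495 - 1*2304 = -150495 - 2304 = -152799)
(y + 161553) + V = (-152799 + 161553) - 134520 = 8754 - 134520 = -125766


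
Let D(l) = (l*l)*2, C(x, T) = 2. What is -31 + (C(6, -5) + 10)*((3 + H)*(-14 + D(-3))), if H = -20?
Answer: -847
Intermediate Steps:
D(l) = 2*l² (D(l) = l²*2 = 2*l²)
-31 + (C(6, -5) + 10)*((3 + H)*(-14 + D(-3))) = -31 + (2 + 10)*((3 - 20)*(-14 + 2*(-3)²)) = -31 + 12*(-17*(-14 + 2*9)) = -31 + 12*(-17*(-14 + 18)) = -31 + 12*(-17*4) = -31 + 12*(-68) = -31 - 816 = -847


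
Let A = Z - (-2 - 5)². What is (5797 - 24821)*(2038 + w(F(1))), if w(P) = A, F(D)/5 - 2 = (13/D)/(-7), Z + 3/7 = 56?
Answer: -272271488/7 ≈ -3.8896e+7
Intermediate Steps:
Z = 389/7 (Z = -3/7 + 56 = 389/7 ≈ 55.571)
F(D) = 10 - 65/(7*D) (F(D) = 10 + 5*((13/D)/(-7)) = 10 + 5*((13/D)*(-⅐)) = 10 + 5*(-13/(7*D)) = 10 - 65/(7*D))
A = 46/7 (A = 389/7 - (-2 - 5)² = 389/7 - 1*(-7)² = 389/7 - 1*49 = 389/7 - 49 = 46/7 ≈ 6.5714)
w(P) = 46/7
(5797 - 24821)*(2038 + w(F(1))) = (5797 - 24821)*(2038 + 46/7) = -19024*14312/7 = -272271488/7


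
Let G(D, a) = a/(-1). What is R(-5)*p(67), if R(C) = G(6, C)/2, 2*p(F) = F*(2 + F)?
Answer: 23115/4 ≈ 5778.8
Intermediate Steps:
G(D, a) = -a (G(D, a) = a*(-1) = -a)
p(F) = F*(2 + F)/2 (p(F) = (F*(2 + F))/2 = F*(2 + F)/2)
R(C) = -C/2
R(-5)*p(67) = (-½*(-5))*((½)*67*(2 + 67)) = 5*((½)*67*69)/2 = (5/2)*(4623/2) = 23115/4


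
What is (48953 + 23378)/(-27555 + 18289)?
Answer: -72331/9266 ≈ -7.8061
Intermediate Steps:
(48953 + 23378)/(-27555 + 18289) = 72331/(-9266) = 72331*(-1/9266) = -72331/9266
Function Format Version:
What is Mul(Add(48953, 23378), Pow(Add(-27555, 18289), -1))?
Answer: Rational(-72331, 9266) ≈ -7.8061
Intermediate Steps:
Mul(Add(48953, 23378), Pow(Add(-27555, 18289), -1)) = Mul(72331, Pow(-9266, -1)) = Mul(72331, Rational(-1, 9266)) = Rational(-72331, 9266)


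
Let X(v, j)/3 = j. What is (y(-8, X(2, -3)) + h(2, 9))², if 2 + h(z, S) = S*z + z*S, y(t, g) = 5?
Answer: 1521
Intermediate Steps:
X(v, j) = 3*j
h(z, S) = -2 + 2*S*z (h(z, S) = -2 + (S*z + z*S) = -2 + (S*z + S*z) = -2 + 2*S*z)
(y(-8, X(2, -3)) + h(2, 9))² = (5 + (-2 + 2*9*2))² = (5 + (-2 + 36))² = (5 + 34)² = 39² = 1521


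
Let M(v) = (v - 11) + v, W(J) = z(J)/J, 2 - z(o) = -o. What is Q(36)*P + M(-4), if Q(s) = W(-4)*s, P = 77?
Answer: 1367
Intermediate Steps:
z(o) = 2 + o (z(o) = 2 - (-1)*o = 2 + o)
W(J) = (2 + J)/J
Q(s) = s/2 (Q(s) = ((2 - 4)/(-4))*s = (-1/4*(-2))*s = s/2)
M(v) = -11 + 2*v (M(v) = (-11 + v) + v = -11 + 2*v)
Q(36)*P + M(-4) = ((1/2)*36)*77 + (-11 + 2*(-4)) = 18*77 + (-11 - 8) = 1386 - 19 = 1367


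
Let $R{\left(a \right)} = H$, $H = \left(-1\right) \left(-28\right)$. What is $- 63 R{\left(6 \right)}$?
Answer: $-1764$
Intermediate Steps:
$H = 28$
$R{\left(a \right)} = 28$
$- 63 R{\left(6 \right)} = \left(-63\right) 28 = -1764$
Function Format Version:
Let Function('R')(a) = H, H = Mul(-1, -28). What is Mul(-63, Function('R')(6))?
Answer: -1764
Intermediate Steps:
H = 28
Function('R')(a) = 28
Mul(-63, Function('R')(6)) = Mul(-63, 28) = -1764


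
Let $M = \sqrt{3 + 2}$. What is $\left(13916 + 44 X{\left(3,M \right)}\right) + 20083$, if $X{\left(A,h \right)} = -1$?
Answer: $33955$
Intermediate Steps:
$M = \sqrt{5} \approx 2.2361$
$\left(13916 + 44 X{\left(3,M \right)}\right) + 20083 = \left(13916 + 44 \left(-1\right)\right) + 20083 = \left(13916 - 44\right) + 20083 = 13872 + 20083 = 33955$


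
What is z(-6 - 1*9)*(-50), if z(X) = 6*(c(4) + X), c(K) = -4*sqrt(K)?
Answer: 6900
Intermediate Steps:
z(X) = -48 + 6*X (z(X) = 6*(-4*sqrt(4) + X) = 6*(-4*2 + X) = 6*(-8 + X) = -48 + 6*X)
z(-6 - 1*9)*(-50) = (-48 + 6*(-6 - 1*9))*(-50) = (-48 + 6*(-6 - 9))*(-50) = (-48 + 6*(-15))*(-50) = (-48 - 90)*(-50) = -138*(-50) = 6900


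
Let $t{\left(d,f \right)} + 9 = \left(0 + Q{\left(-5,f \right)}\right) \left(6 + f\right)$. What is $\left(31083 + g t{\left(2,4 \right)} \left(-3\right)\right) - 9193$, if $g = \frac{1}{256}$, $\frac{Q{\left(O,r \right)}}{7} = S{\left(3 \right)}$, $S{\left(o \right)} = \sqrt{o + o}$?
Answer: $\frac{5603867}{256} - \frac{105 \sqrt{6}}{128} \approx 21888.0$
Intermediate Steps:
$S{\left(o \right)} = \sqrt{2} \sqrt{o}$ ($S{\left(o \right)} = \sqrt{2 o} = \sqrt{2} \sqrt{o}$)
$Q{\left(O,r \right)} = 7 \sqrt{6}$ ($Q{\left(O,r \right)} = 7 \sqrt{2} \sqrt{3} = 7 \sqrt{6}$)
$t{\left(d,f \right)} = -9 + 7 \sqrt{6} \left(6 + f\right)$ ($t{\left(d,f \right)} = -9 + \left(0 + 7 \sqrt{6}\right) \left(6 + f\right) = -9 + 7 \sqrt{6} \left(6 + f\right)$)
$g = \frac{1}{256} \approx 0.0039063$
$\left(31083 + g t{\left(2,4 \right)} \left(-3\right)\right) - 9193 = \left(31083 + \frac{\left(-9 + 42 \sqrt{6} + 7 \cdot 4 \sqrt{6}\right) \left(-3\right)}{256}\right) - 9193 = \left(31083 + \frac{\left(-9 + 42 \sqrt{6} + 28 \sqrt{6}\right) \left(-3\right)}{256}\right) - 9193 = \left(31083 + \frac{\left(-9 + 70 \sqrt{6}\right) \left(-3\right)}{256}\right) - 9193 = \left(31083 + \frac{27 - 210 \sqrt{6}}{256}\right) - 9193 = \left(31083 + \left(\frac{27}{256} - \frac{105 \sqrt{6}}{128}\right)\right) - 9193 = \left(\frac{7957275}{256} - \frac{105 \sqrt{6}}{128}\right) - 9193 = \frac{5603867}{256} - \frac{105 \sqrt{6}}{128}$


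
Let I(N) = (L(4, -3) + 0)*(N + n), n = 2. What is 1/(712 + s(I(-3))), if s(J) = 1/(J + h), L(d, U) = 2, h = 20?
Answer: 18/12817 ≈ 0.0014044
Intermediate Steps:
I(N) = 4 + 2*N (I(N) = (2 + 0)*(N + 2) = 2*(2 + N) = 4 + 2*N)
s(J) = 1/(20 + J) (s(J) = 1/(J + 20) = 1/(20 + J))
1/(712 + s(I(-3))) = 1/(712 + 1/(20 + (4 + 2*(-3)))) = 1/(712 + 1/(20 + (4 - 6))) = 1/(712 + 1/(20 - 2)) = 1/(712 + 1/18) = 1/(12817/18) = 18/12817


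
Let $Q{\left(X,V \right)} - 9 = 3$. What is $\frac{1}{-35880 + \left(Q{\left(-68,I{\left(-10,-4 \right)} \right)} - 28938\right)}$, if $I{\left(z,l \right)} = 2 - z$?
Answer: $- \frac{1}{64806} \approx -1.5431 \cdot 10^{-5}$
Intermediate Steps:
$Q{\left(X,V \right)} = 12$ ($Q{\left(X,V \right)} = 9 + 3 = 12$)
$\frac{1}{-35880 + \left(Q{\left(-68,I{\left(-10,-4 \right)} \right)} - 28938\right)} = \frac{1}{-35880 + \left(12 - 28938\right)} = \frac{1}{-35880 - 28926} = \frac{1}{-64806} = - \frac{1}{64806}$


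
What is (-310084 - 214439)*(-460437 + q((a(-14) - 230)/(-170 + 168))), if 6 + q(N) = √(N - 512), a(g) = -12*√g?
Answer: 241512943689 - 524523*√(-397 + 6*I*√14) ≈ 2.4151e+11 - 1.0455e+7*I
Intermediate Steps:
q(N) = -6 + √(-512 + N) (q(N) = -6 + √(N - 512) = -6 + √(-512 + N))
(-310084 - 214439)*(-460437 + q((a(-14) - 230)/(-170 + 168))) = (-310084 - 214439)*(-460437 + (-6 + √(-512 + (-12*I*√14 - 230)/(-170 + 168)))) = -524523*(-460437 + (-6 + √(-512 + (-12*I*√14 - 230)/(-2)))) = -524523*(-460437 + (-6 + √(-512 + (-12*I*√14 - 230)*(-½)))) = -524523*(-460437 + (-6 + √(-512 + (-230 - 12*I*√14)*(-½)))) = -524523*(-460437 + (-6 + √(-512 + (115 + 6*I*√14)))) = -524523*(-460437 + (-6 + √(-397 + 6*I*√14))) = -524523*(-460443 + √(-397 + 6*I*√14)) = 241512943689 - 524523*√(-397 + 6*I*√14)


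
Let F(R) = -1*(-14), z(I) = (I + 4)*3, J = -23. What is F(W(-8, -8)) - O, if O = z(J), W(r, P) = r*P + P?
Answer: 71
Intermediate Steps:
W(r, P) = P + P*r (W(r, P) = P*r + P = P + P*r)
z(I) = 12 + 3*I (z(I) = (4 + I)*3 = 12 + 3*I)
F(R) = 14
O = -57 (O = 12 + 3*(-23) = 12 - 69 = -57)
F(W(-8, -8)) - O = 14 - 1*(-57) = 14 + 57 = 71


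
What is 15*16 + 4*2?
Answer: 248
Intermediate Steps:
15*16 + 4*2 = 240 + 8 = 248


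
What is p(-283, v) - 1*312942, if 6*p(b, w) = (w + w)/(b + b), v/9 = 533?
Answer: -177126771/566 ≈ -3.1295e+5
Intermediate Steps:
v = 4797 (v = 9*533 = 4797)
p(b, w) = w/(6*b) (p(b, w) = ((w + w)/(b + b))/6 = ((2*w)/((2*b)))/6 = ((2*w)*(1/(2*b)))/6 = (w/b)/6 = w/(6*b))
p(-283, v) - 1*312942 = (⅙)*4797/(-283) - 1*312942 = (⅙)*4797*(-1/283) - 312942 = -1599/566 - 312942 = -177126771/566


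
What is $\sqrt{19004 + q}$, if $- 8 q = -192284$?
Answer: $\frac{\sqrt{172158}}{2} \approx 207.46$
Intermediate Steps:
$q = \frac{48071}{2}$ ($q = \left(- \frac{1}{8}\right) \left(-192284\right) = \frac{48071}{2} \approx 24036.0$)
$\sqrt{19004 + q} = \sqrt{19004 + \frac{48071}{2}} = \sqrt{\frac{86079}{2}} = \frac{\sqrt{172158}}{2}$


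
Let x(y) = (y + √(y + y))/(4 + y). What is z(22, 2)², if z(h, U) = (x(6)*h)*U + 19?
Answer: 57337/25 + 19976*√3/25 ≈ 3677.5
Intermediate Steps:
x(y) = (y + √2*√y)/(4 + y) (x(y) = (y + √(2*y))/(4 + y) = (y + √2*√y)/(4 + y))
z(h, U) = 19 + U*h*(⅗ + √3/5) (z(h, U) = (((6 + √2*√6)/(4 + 6))*h)*U + 19 = (((6 + 2*√3)/10)*h)*U + 19 = ((⅗ + √3/5)*h)*U + 19 = (h*(⅗ + √3/5))*U + 19 = U*h*(⅗ + √3/5) + 19 = 19 + U*h*(⅗ + √3/5))
z(22, 2)² = (19 + (⅕)*2*22*(3 + √3))² = (19 + (132/5 + 44*√3/5))² = (227/5 + 44*√3/5)²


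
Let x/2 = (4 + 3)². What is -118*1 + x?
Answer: -20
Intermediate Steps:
x = 98 (x = 2*(4 + 3)² = 2*7² = 2*49 = 98)
-118*1 + x = -118*1 + 98 = -118 + 98 = -20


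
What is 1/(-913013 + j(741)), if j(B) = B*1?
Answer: -1/912272 ≈ -1.0962e-6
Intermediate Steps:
j(B) = B
1/(-913013 + j(741)) = 1/(-913013 + 741) = 1/(-912272) = -1/912272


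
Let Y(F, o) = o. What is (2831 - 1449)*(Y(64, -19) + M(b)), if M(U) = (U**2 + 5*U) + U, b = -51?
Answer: 3145432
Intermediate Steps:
M(U) = U**2 + 6*U
(2831 - 1449)*(Y(64, -19) + M(b)) = (2831 - 1449)*(-19 - 51*(6 - 51)) = 1382*(-19 - 51*(-45)) = 1382*(-19 + 2295) = 1382*2276 = 3145432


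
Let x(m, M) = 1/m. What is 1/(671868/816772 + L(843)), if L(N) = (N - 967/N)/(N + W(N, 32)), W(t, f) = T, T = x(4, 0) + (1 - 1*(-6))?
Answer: 30812111121/55853526215 ≈ 0.55166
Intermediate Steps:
T = 29/4 (T = 1/4 + (1 - 1*(-6)) = 1/4 + (1 + 6) = 1/4 + 7 = 29/4 ≈ 7.2500)
W(t, f) = 29/4
L(N) = (N - 967/N)/(29/4 + N) (L(N) = (N - 967/N)/(N + 29/4) = (N - 967/N)/(29/4 + N))
1/(671868/816772 + L(843)) = 1/(671868/816772 + 4*(-967 + 843**2)/(843*(29 + 4*843))) = 1/(671868*(1/816772) + 4*(1/843)*(-967 + 710649)/(29 + 3372)) = 1/(167967/204193 + 4*(1/843)*709682/3401) = 1/(167967/204193 + 4*(1/843)*(1/3401)*709682) = 1/(167967/204193 + 2838728/2867043) = 1/(55853526215/30812111121) = 30812111121/55853526215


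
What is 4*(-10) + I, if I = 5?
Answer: -35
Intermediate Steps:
4*(-10) + I = 4*(-10) + 5 = -40 + 5 = -35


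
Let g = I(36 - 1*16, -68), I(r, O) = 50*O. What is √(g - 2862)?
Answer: I*√6262 ≈ 79.133*I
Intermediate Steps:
g = -3400 (g = 50*(-68) = -3400)
√(g - 2862) = √(-3400 - 2862) = √(-6262) = I*√6262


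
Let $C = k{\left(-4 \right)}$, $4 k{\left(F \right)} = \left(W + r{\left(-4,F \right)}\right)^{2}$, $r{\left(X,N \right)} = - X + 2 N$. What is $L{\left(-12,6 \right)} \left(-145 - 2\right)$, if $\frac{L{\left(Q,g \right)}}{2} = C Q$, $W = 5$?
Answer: $882$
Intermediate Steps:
$k{\left(F \right)} = \frac{\left(9 + 2 F\right)^{2}}{4}$ ($k{\left(F \right)} = \frac{\left(5 + \left(\left(-1\right) \left(-4\right) + 2 F\right)\right)^{2}}{4} = \frac{\left(5 + \left(4 + 2 F\right)\right)^{2}}{4} = \frac{\left(9 + 2 F\right)^{2}}{4}$)
$C = \frac{1}{4}$ ($C = \frac{\left(9 + 2 \left(-4\right)\right)^{2}}{4} = \frac{\left(9 - 8\right)^{2}}{4} = \frac{1^{2}}{4} = \frac{1}{4} \cdot 1 = \frac{1}{4} \approx 0.25$)
$L{\left(Q,g \right)} = \frac{Q}{2}$ ($L{\left(Q,g \right)} = 2 \frac{Q}{4} = \frac{Q}{2}$)
$L{\left(-12,6 \right)} \left(-145 - 2\right) = \frac{1}{2} \left(-12\right) \left(-145 - 2\right) = \left(-6\right) \left(-147\right) = 882$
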